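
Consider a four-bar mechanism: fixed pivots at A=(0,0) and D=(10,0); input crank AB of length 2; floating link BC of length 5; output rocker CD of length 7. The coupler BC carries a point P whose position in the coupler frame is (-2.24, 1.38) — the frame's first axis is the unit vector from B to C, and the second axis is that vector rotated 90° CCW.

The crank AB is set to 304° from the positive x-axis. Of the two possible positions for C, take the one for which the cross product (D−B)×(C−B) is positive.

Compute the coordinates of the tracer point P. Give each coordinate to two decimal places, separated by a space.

A=(0,0), D=(10.00,0)
B = A + 2.00·(cos304°, sin304°) = (1.1184, -1.6581)
|BD| = 9.0351
circle(B,5.00) ∩ circle(D,7.00): a=3.1894, h=3.8507
  candidates: C₊=(3.5469,2.7125) cross=34.791; C₋=(4.9603,-4.8581) cross=-34.791
  mode + wants cross > 0 → take C=(3.5469,2.7125) (cross=34.791)
ex = (C−B)/|BC| = (0.4857,0.8741); ey = (-0.8741,0.4857)
P = B + -2.24·ex + 1.38·ey = (-1.1759,-2.9458)

-1.18 -2.95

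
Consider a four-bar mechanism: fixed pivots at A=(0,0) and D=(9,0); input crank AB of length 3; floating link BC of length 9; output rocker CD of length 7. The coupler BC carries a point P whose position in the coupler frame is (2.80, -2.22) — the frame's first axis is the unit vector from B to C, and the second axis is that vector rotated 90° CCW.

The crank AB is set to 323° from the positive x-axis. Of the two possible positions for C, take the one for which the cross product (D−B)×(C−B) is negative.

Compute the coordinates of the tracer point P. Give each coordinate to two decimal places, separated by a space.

3.42 -5.23

A=(0,0), D=(9.00,0)
B = A + 3.00·(cos323°, sin323°) = (2.3959, -1.8054)
|BD| = 6.8464
circle(B,9.00) ∩ circle(D,7.00): a=5.7602, h=6.9152
  candidates: C₊=(6.1286,6.3840) cross=47.345; C₋=(9.7758,-6.9569) cross=-47.345
  mode - wants cross < 0 → take C=(9.7758,-6.9569) (cross=-47.345)
ex = (C−B)/|BC| = (0.8200,-0.5724); ey = (0.5724,0.8200)
P = B + 2.80·ex + -2.22·ey = (3.4212,-5.2285)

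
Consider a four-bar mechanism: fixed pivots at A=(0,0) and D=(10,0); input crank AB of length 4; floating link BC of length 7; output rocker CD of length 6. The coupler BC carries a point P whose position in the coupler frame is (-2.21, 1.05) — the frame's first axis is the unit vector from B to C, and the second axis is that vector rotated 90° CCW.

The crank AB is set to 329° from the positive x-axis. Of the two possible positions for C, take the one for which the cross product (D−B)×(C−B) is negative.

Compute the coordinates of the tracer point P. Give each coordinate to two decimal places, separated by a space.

A=(0,0), D=(10.00,0)
B = A + 4.00·(cos329°, sin329°) = (3.4287, -2.0602)
|BD| = 6.8867
circle(B,7.00) ∩ circle(D,6.00): a=4.3872, h=5.4546
  candidates: C₊=(5.9832,4.4571) cross=37.564; C₋=(9.2467,-5.9525) cross=-37.564
  mode - wants cross < 0 → take C=(9.2467,-5.9525) (cross=-37.564)
ex = (C−B)/|BC| = (0.8311,-0.5561); ey = (0.5561,0.8311)
P = B + -2.21·ex + 1.05·ey = (2.1757,0.0414)

2.18 0.04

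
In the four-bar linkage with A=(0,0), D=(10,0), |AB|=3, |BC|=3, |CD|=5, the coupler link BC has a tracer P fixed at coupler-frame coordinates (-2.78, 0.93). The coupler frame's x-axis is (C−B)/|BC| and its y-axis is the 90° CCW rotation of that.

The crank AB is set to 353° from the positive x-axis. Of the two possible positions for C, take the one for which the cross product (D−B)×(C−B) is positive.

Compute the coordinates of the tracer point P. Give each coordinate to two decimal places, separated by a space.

A=(0,0), D=(10.00,0)
B = A + 3.00·(cos353°, sin353°) = (2.9776, -0.3656)
|BD| = 7.0319
circle(B,3.00) ∩ circle(D,5.00): a=2.3783, h=1.8286
  candidates: C₊=(5.2576,1.5842) cross=12.859; C₋=(5.4478,-2.0681) cross=-12.859
  mode + wants cross > 0 → take C=(5.2576,1.5842) (cross=12.859)
ex = (C−B)/|BC| = (0.7600,0.6499); ey = (-0.6499,0.7600)
P = B + -2.78·ex + 0.93·ey = (0.2604,-1.4656)

0.26 -1.47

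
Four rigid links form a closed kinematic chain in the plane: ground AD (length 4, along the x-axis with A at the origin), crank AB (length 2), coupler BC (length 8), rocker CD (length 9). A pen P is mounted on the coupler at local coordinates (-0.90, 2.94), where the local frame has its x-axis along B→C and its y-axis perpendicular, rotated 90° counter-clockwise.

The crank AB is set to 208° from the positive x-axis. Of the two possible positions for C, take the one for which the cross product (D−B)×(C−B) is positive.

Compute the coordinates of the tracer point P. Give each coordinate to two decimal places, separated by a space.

A=(0,0), D=(4.00,0)
B = A + 2.00·(cos208°, sin208°) = (-1.7659, -0.9389)
|BD| = 5.8418
circle(B,8.00) ∩ circle(D,9.00): a=1.4659, h=7.8645
  candidates: C₊=(-1.5831,7.0590) cross=45.943; C₋=(0.9450,-8.4656) cross=-45.943
  mode + wants cross > 0 → take C=(-1.5831,7.0590) (cross=45.943)
ex = (C−B)/|BC| = (0.0228,0.9997); ey = (-0.9997,0.0228)
P = B + -0.90·ex + 2.94·ey = (-4.7257,-1.7715)

-4.73 -1.77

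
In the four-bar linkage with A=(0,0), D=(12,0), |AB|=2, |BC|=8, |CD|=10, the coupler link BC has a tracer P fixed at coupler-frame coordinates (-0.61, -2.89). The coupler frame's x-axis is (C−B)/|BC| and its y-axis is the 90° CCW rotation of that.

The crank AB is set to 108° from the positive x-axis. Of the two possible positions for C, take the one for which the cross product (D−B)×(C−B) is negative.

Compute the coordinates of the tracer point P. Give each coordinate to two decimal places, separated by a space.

-3.43 0.99

A=(0,0), D=(12.00,0)
B = A + 2.00·(cos108°, sin108°) = (-0.6180, 1.9021)
|BD| = 12.7606
circle(B,8.00) ∩ circle(D,10.00): a=4.9697, h=6.2691
  candidates: C₊=(5.2306,7.3604) cross=79.998; C₋=(3.3617,-5.0378) cross=-79.998
  mode - wants cross < 0 → take C=(3.3617,-5.0378) (cross=-79.998)
ex = (C−B)/|BC| = (0.4975,-0.8675); ey = (0.8675,0.4975)
P = B + -0.61·ex + -2.89·ey = (-3.4285,0.9936)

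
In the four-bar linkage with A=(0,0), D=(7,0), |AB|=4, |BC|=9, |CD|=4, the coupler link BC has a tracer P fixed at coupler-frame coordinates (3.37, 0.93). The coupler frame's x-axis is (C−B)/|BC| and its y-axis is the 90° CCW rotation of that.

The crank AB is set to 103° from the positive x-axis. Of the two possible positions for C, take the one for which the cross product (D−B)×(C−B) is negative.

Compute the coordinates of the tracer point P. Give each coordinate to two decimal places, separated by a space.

A=(0,0), D=(7.00,0)
B = A + 4.00·(cos103°, sin103°) = (-0.8998, 3.8975)
|BD| = 8.8089
circle(B,9.00) ∩ circle(D,4.00): a=8.0939, h=3.9356
  candidates: C₊=(8.1000,3.8458) cross=34.668; C₋=(4.6175,-3.2130) cross=-34.668
  mode - wants cross < 0 → take C=(4.6175,-3.2130) (cross=-34.668)
ex = (C−B)/|BC| = (0.6130,-0.7901); ey = (0.7901,0.6130)
P = B + 3.37·ex + 0.93·ey = (1.9009,1.8051)

1.90 1.81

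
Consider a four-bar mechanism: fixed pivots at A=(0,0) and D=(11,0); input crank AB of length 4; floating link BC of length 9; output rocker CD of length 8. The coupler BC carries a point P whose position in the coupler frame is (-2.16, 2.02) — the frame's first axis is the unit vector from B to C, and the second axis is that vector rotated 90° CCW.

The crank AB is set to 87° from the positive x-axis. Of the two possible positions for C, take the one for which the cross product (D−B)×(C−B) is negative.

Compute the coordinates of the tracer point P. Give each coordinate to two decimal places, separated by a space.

A=(0,0), D=(11.00,0)
B = A + 4.00·(cos87°, sin87°) = (0.2093, 3.9945)
|BD| = 11.5063
circle(B,9.00) ∩ circle(D,8.00): a=6.4919, h=6.2334
  candidates: C₊=(8.4615,7.5866) cross=71.724; C₋=(4.1335,-4.1049) cross=-71.724
  mode - wants cross < 0 → take C=(4.1335,-4.1049) (cross=-71.724)
ex = (C−B)/|BC| = (0.4360,-0.8999); ey = (0.8999,0.4360)
P = B + -2.16·ex + 2.02·ey = (1.0854,6.8191)

1.09 6.82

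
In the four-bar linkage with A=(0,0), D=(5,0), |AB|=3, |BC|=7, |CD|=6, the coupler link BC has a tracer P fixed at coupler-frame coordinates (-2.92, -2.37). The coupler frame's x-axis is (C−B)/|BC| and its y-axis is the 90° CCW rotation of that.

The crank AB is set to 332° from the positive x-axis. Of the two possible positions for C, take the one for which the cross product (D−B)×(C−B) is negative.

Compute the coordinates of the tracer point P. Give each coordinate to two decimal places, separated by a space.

A=(0,0), D=(5.00,0)
B = A + 3.00·(cos332°, sin332°) = (2.6488, -1.4084)
|BD| = 2.7407
circle(B,7.00) ∩ circle(D,6.00): a=3.7420, h=5.9159
  candidates: C₊=(2.8189,5.5895) cross=16.214; C₋=(8.8990,-4.5604) cross=-16.214
  mode - wants cross < 0 → take C=(8.8990,-4.5604) (cross=-16.214)
ex = (C−B)/|BC| = (0.8929,-0.4503); ey = (0.4503,0.8929)
P = B + -2.92·ex + -2.37·ey = (-1.0256,-2.2097)

-1.03 -2.21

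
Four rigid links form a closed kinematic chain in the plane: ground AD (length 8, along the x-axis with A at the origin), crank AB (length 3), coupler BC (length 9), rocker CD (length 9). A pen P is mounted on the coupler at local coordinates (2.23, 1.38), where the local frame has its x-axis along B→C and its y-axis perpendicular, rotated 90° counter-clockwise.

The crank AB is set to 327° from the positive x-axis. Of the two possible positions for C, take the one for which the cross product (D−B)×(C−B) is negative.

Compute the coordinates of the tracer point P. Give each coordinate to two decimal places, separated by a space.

A=(0,0), D=(8.00,0)
B = A + 3.00·(cos327°, sin327°) = (2.5160, -1.6339)
|BD| = 5.7222
circle(B,9.00) ∩ circle(D,9.00): a=2.8611, h=8.5331
  candidates: C₊=(2.8215,7.3609) cross=48.828; C₋=(7.6945,-8.9948) cross=-48.828
  mode - wants cross < 0 → take C=(7.6945,-8.9948) (cross=-48.828)
ex = (C−B)/|BC| = (0.5754,-0.8179); ey = (0.8179,0.5754)
P = B + 2.23·ex + 1.38·ey = (4.9278,-2.6637)

4.93 -2.66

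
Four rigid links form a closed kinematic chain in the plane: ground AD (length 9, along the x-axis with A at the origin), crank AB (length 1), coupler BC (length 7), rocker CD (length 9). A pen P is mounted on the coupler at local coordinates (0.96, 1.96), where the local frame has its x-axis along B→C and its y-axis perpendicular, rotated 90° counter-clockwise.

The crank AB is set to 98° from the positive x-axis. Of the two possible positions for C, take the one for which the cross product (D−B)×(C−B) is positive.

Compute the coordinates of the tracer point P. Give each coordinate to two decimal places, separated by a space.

A=(0,0), D=(9.00,0)
B = A + 1.00·(cos98°, sin98°) = (-0.1392, 0.9903)
|BD| = 9.1927
circle(B,7.00) ∩ circle(D,9.00): a=2.8558, h=6.3910
  candidates: C₊=(3.3885,7.0364) cross=58.750; C₋=(2.0116,-5.6711) cross=-58.750
  mode + wants cross > 0 → take C=(3.3885,7.0364) (cross=58.750)
ex = (C−B)/|BC| = (0.5040,0.8637); ey = (-0.8637,0.5040)
P = B + 0.96·ex + 1.96·ey = (-1.3483,2.8072)

-1.35 2.81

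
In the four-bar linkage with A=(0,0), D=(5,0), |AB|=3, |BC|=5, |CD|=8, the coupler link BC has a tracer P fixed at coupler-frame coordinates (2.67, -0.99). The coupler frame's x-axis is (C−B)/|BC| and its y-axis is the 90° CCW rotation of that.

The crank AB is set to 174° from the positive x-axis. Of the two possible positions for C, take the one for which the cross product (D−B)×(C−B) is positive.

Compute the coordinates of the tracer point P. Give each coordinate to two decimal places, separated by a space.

A=(0,0), D=(5.00,0)
B = A + 3.00·(cos174°, sin174°) = (-2.9836, 0.3136)
|BD| = 7.9897
circle(B,5.00) ∩ circle(D,8.00): a=1.5542, h=4.7523
  candidates: C₊=(-1.2440,5.0012) cross=37.970; C₋=(-1.6171,-4.4961) cross=-37.970
  mode + wants cross > 0 → take C=(-1.2440,5.0012) (cross=37.970)
ex = (C−B)/|BC| = (0.3479,0.9375); ey = (-0.9375,0.3479)
P = B + 2.67·ex + -0.99·ey = (-1.1265,2.4724)

-1.13 2.47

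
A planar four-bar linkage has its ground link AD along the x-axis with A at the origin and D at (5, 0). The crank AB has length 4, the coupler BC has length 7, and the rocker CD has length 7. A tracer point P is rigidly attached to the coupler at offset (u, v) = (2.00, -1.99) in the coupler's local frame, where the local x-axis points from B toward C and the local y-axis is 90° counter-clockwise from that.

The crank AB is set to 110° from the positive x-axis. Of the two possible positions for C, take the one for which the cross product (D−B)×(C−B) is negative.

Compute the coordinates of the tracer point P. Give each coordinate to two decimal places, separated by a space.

-3.31 1.71

A=(0,0), D=(5.00,0)
B = A + 4.00·(cos110°, sin110°) = (-1.3681, 3.7588)
|BD| = 7.3946
circle(B,7.00) ∩ circle(D,7.00): a=3.6973, h=5.9439
  candidates: C₊=(4.8373,6.9981) cross=43.953; C₋=(-1.2054,-3.2393) cross=-43.953
  mode - wants cross < 0 → take C=(-1.2054,-3.2393) (cross=-43.953)
ex = (C−B)/|BC| = (0.0232,-0.9997); ey = (0.9997,0.0232)
P = B + 2.00·ex + -1.99·ey = (-3.3111,1.7131)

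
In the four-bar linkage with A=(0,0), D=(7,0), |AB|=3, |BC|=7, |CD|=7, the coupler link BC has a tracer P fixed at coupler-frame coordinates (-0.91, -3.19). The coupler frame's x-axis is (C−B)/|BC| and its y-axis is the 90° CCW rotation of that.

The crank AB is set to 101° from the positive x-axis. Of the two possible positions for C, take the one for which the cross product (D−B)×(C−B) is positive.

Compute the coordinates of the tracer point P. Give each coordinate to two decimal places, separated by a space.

0.42 -0.22

A=(0,0), D=(7.00,0)
B = A + 3.00·(cos101°, sin101°) = (-0.5724, 2.9449)
|BD| = 8.1249
circle(B,7.00) ∩ circle(D,7.00): a=4.0624, h=5.7006
  candidates: C₊=(5.2800,6.7854) cross=46.317; C₋=(1.1476,-3.8405) cross=-46.317
  mode + wants cross > 0 → take C=(5.2800,6.7854) (cross=46.317)
ex = (C−B)/|BC| = (0.8361,0.5486); ey = (-0.5486,0.8361)
P = B + -0.91·ex + -3.19·ey = (0.4169,-0.2214)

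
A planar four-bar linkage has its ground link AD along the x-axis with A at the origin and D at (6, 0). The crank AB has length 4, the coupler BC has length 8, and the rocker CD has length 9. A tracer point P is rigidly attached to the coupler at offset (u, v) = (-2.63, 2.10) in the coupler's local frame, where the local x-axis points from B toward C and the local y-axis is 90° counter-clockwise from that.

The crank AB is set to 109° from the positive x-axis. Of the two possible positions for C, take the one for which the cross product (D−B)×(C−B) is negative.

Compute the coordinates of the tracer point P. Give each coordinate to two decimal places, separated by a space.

A=(0,0), D=(6.00,0)
B = A + 4.00·(cos109°, sin109°) = (-1.3023, 3.7821)
|BD| = 8.2236
circle(B,8.00) ∩ circle(D,9.00): a=3.0782, h=7.3841
  candidates: C₊=(4.8270,8.9232) cross=60.724; C₋=(-1.9649,-4.1904) cross=-60.724
  mode - wants cross < 0 → take C=(-1.9649,-4.1904) (cross=-60.724)
ex = (C−B)/|BC| = (-0.0828,-0.9966); ey = (0.9966,-0.0828)
P = B + -2.63·ex + 2.10·ey = (1.0084,6.2291)

1.01 6.23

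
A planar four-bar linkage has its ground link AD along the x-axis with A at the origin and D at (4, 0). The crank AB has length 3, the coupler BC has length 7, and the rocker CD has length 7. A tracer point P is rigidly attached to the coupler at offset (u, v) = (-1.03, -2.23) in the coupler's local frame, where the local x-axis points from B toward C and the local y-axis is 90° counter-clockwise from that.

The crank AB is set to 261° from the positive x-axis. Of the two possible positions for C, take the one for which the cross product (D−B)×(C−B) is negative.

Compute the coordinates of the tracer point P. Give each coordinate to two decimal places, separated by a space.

-2.57 -4.24

A=(0,0), D=(4.00,0)
B = A + 3.00·(cos261°, sin261°) = (-0.4693, -2.9631)
|BD| = 5.3623
circle(B,7.00) ∩ circle(D,7.00): a=2.6812, h=6.4662
  candidates: C₊=(-1.8077,3.9078) cross=34.674; C₋=(5.3384,-6.8709) cross=-34.674
  mode - wants cross < 0 → take C=(5.3384,-6.8709) (cross=-34.674)
ex = (C−B)/|BC| = (0.8297,-0.5583); ey = (0.5583,0.8297)
P = B + -1.03·ex + -2.23·ey = (-2.5688,-4.2382)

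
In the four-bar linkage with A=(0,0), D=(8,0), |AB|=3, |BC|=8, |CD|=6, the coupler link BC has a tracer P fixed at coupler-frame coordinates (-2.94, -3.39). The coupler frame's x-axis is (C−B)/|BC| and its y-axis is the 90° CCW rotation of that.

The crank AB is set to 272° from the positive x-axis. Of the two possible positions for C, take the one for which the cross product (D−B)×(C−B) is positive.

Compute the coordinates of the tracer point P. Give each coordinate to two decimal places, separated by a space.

1.83 -7.14

A=(0,0), D=(8.00,0)
B = A + 3.00·(cos272°, sin272°) = (0.1047, -2.9982)
|BD| = 8.4454
circle(B,8.00) ∩ circle(D,6.00): a=5.8804, h=5.4241
  candidates: C₊=(3.6765,4.1602) cross=45.809; C₋=(7.5277,-5.9814) cross=-45.809
  mode + wants cross > 0 → take C=(3.6765,4.1602) (cross=45.809)
ex = (C−B)/|BC| = (0.4465,0.8948); ey = (-0.8948,0.4465)
P = B + -2.94·ex + -3.39·ey = (1.8254,-7.1424)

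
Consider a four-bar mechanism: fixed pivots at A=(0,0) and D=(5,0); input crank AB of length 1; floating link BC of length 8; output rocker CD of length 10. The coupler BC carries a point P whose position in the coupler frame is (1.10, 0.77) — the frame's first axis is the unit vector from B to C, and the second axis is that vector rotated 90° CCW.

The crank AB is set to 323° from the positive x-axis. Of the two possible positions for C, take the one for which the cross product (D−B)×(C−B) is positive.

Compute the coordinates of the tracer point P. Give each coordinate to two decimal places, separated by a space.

A=(0,0), D=(5.00,0)
B = A + 1.00·(cos323°, sin323°) = (0.7986, -0.6018)
|BD| = 4.2442
circle(B,8.00) ∩ circle(D,10.00): a=-2.1189, h=7.7143
  candidates: C₊=(-2.3927,6.7341) cross=32.741; C₋=(-0.2050,-8.5386) cross=-32.741
  mode + wants cross > 0 → take C=(-2.3927,6.7341) (cross=32.741)
ex = (C−B)/|BC| = (-0.3989,0.9170); ey = (-0.9170,-0.3989)
P = B + 1.10·ex + 0.77·ey = (-0.3463,0.0997)

-0.35 0.10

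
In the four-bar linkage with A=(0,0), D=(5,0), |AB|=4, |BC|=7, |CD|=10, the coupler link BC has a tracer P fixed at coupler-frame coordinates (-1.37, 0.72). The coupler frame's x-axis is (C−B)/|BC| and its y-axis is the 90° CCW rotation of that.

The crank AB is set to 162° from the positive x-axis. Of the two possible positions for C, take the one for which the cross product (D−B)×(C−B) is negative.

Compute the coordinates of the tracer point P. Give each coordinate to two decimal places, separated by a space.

-3.21 2.66

A=(0,0), D=(5.00,0)
B = A + 4.00·(cos162°, sin162°) = (-3.8042, 1.2361)
|BD| = 8.8906
circle(B,7.00) ∩ circle(D,10.00): a=1.5771, h=6.8200
  candidates: C₊=(-1.2943,7.7706) cross=60.634; C₋=(-3.1907,-5.7370) cross=-60.634
  mode - wants cross < 0 → take C=(-3.1907,-5.7370) (cross=-60.634)
ex = (C−B)/|BC| = (0.0877,-0.9962); ey = (0.9962,0.0877)
P = B + -1.37·ex + 0.72·ey = (-3.2071,2.6639)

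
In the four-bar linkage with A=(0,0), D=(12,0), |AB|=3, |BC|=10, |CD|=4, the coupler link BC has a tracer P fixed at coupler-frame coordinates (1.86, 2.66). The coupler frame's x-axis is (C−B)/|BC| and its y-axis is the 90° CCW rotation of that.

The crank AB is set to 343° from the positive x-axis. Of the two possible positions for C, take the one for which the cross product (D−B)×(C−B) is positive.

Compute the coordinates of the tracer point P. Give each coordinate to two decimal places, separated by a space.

A=(0,0), D=(12.00,0)
B = A + 3.00·(cos343°, sin343°) = (2.8689, -0.8771)
|BD| = 9.1731
circle(B,10.00) ∩ circle(D,4.00): a=9.1652, h=4.0000
  candidates: C₊=(11.6096,3.9809) cross=36.692; C₋=(12.3745,-3.9824) cross=-36.692
  mode + wants cross > 0 → take C=(11.6096,3.9809) (cross=36.692)
ex = (C−B)/|BC| = (0.8741,0.4858); ey = (-0.4858,0.8741)
P = B + 1.86·ex + 2.66·ey = (3.2024,2.3515)

3.20 2.35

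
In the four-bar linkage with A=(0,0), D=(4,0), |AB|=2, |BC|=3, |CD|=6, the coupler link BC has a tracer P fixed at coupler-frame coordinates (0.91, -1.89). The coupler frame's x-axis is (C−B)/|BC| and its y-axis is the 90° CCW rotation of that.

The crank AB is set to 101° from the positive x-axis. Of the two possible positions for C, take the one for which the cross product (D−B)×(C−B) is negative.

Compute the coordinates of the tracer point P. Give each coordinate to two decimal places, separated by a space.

A=(0,0), D=(4.00,0)
B = A + 2.00·(cos101°, sin101°) = (-0.3816, 1.9633)
|BD| = 4.8013
circle(B,3.00) ∩ circle(D,6.00): a=-0.4110, h=2.9717
  candidates: C₊=(0.4584,4.8432) cross=14.268; C₋=(-1.9718,-0.5806) cross=-14.268
  mode - wants cross < 0 → take C=(-1.9718,-0.5806) (cross=-14.268)
ex = (C−B)/|BC| = (-0.5301,-0.8480); ey = (0.8480,-0.5301)
P = B + 0.91·ex + -1.89·ey = (-2.4666,2.1935)

-2.47 2.19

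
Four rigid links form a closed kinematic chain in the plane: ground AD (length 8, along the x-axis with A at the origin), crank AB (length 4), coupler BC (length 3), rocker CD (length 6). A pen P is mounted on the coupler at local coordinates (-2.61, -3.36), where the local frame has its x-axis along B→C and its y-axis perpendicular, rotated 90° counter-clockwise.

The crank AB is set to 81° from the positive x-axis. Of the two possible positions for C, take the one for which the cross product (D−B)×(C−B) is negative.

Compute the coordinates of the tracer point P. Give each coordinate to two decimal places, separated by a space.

-3.60 4.48

A=(0,0), D=(8.00,0)
B = A + 4.00·(cos81°, sin81°) = (0.6257, 3.9508)
|BD| = 8.3659
circle(B,3.00) ∩ circle(D,6.00): a=2.5693, h=1.5489
  candidates: C₊=(3.6219,4.1027) cross=12.958; C₋=(2.1590,1.3722) cross=-12.958
  mode - wants cross < 0 → take C=(2.1590,1.3722) (cross=-12.958)
ex = (C−B)/|BC| = (0.5111,-0.8595); ey = (0.8595,0.5111)
P = B + -2.61·ex + -3.36·ey = (-3.5962,4.4768)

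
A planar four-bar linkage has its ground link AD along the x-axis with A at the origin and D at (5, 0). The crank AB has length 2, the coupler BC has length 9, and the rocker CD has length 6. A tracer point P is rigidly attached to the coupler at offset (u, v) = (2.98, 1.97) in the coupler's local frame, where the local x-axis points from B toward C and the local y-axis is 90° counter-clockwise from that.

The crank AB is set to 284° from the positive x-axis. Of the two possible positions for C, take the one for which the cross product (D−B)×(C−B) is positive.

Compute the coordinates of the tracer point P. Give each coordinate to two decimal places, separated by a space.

A=(0,0), D=(5.00,0)
B = A + 2.00·(cos284°, sin284°) = (0.4838, -1.9406)
|BD| = 4.9154
circle(B,9.00) ∩ circle(D,6.00): a=7.0351, h=5.6131
  candidates: C₊=(4.7315,5.9940) cross=27.591; C₋=(9.1635,-4.3203) cross=-27.591
  mode + wants cross > 0 → take C=(4.7315,5.9940) (cross=27.591)
ex = (C−B)/|BC| = (0.4720,0.8816); ey = (-0.8816,0.4720)
P = B + 2.98·ex + 1.97·ey = (0.1535,1.6164)

0.15 1.62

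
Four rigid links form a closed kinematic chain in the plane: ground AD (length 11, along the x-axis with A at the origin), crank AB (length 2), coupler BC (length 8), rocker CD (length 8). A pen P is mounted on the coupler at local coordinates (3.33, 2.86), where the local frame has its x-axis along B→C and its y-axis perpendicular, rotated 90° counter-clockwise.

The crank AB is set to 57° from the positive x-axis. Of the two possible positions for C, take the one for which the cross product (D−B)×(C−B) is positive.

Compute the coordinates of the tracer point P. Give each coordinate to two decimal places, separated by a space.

1.69 6.03

A=(0,0), D=(11.00,0)
B = A + 2.00·(cos57°, sin57°) = (1.0893, 1.6773)
|BD| = 10.0517
circle(B,8.00) ∩ circle(D,8.00): a=5.0258, h=6.2242
  candidates: C₊=(7.0833,6.9756) cross=62.564; C₋=(5.0060,-5.2983) cross=-62.564
  mode + wants cross > 0 → take C=(7.0833,6.9756) (cross=62.564)
ex = (C−B)/|BC| = (0.7493,0.6623); ey = (-0.6623,0.7493)
P = B + 3.33·ex + 2.86·ey = (1.6901,6.0256)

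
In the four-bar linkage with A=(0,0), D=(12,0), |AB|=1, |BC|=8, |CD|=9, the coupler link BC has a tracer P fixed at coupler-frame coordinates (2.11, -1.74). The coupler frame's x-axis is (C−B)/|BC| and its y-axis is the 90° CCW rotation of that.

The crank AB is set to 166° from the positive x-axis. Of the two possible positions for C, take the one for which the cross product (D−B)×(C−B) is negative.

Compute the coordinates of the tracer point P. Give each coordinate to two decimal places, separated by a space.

A=(0,0), D=(12.00,0)
B = A + 1.00·(cos166°, sin166°) = (-0.9703, 0.2419)
|BD| = 12.9726
circle(B,8.00) ∩ circle(D,9.00): a=5.8310, h=5.4771
  candidates: C₊=(4.9619,5.6094) cross=71.052; C₋=(4.7576,-5.3430) cross=-71.052
  mode - wants cross < 0 → take C=(4.7576,-5.3430) (cross=-71.052)
ex = (C−B)/|BC| = (0.7160,-0.6981); ey = (0.6981,0.7160)
P = B + 2.11·ex + -1.74·ey = (-0.6743,-2.4769)

-0.67 -2.48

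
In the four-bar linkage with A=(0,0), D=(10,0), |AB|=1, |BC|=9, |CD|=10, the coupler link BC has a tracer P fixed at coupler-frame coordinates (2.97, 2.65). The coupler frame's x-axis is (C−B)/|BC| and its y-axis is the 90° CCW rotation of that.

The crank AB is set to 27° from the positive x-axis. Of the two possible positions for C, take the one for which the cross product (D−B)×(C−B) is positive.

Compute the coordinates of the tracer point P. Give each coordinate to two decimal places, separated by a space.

A=(0,0), D=(10.00,0)
B = A + 1.00·(cos27°, sin27°) = (0.8910, 0.4540)
|BD| = 9.1203
circle(B,9.00) ∩ circle(D,10.00): a=3.5185, h=8.2837
  candidates: C₊=(4.8175,8.5523) cross=75.550; C₋=(3.9928,-7.9946) cross=-75.550
  mode + wants cross > 0 → take C=(4.8175,8.5523) (cross=75.550)
ex = (C−B)/|BC| = (0.4363,0.8998); ey = (-0.8998,0.4363)
P = B + 2.97·ex + 2.65·ey = (-0.1977,4.2826)

-0.20 4.28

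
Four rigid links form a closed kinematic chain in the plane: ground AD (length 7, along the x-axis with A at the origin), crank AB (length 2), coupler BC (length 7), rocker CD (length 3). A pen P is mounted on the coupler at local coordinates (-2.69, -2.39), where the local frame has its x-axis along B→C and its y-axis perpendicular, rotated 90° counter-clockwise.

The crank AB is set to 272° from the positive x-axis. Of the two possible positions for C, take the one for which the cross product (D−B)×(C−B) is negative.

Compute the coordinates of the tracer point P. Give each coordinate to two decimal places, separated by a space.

-2.93 -3.98

A=(0,0), D=(7.00,0)
B = A + 2.00·(cos272°, sin272°) = (0.0698, -1.9988)
|BD| = 7.2127
circle(B,7.00) ∩ circle(D,3.00): a=6.3792, h=2.8819
  candidates: C₊=(5.4006,2.5381) cross=20.786; C₋=(6.9978,-3.0000) cross=-20.786
  mode - wants cross < 0 → take C=(6.9978,-3.0000) (cross=-20.786)
ex = (C−B)/|BC| = (0.9897,-0.1430); ey = (0.1430,0.9897)
P = B + -2.69·ex + -2.39·ey = (-2.9344,-3.9795)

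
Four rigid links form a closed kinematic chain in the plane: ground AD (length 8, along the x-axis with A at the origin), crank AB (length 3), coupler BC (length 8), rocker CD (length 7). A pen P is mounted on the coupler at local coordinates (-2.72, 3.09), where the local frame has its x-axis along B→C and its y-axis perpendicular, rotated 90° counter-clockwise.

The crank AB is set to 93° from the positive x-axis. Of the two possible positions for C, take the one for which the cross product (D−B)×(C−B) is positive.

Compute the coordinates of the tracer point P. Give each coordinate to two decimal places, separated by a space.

-4.04 4.37

A=(0,0), D=(8.00,0)
B = A + 3.00·(cos93°, sin93°) = (-0.1570, 2.9959)
|BD| = 8.6898
circle(B,8.00) ∩ circle(D,7.00): a=5.2080, h=6.0726
  candidates: C₊=(6.8253,6.9007) cross=52.770; C₋=(2.6381,-4.5000) cross=-52.770
  mode + wants cross > 0 → take C=(6.8253,6.9007) (cross=52.770)
ex = (C−B)/|BC| = (0.8728,0.4881); ey = (-0.4881,0.8728)
P = B + -2.72·ex + 3.09·ey = (-4.0392,4.3651)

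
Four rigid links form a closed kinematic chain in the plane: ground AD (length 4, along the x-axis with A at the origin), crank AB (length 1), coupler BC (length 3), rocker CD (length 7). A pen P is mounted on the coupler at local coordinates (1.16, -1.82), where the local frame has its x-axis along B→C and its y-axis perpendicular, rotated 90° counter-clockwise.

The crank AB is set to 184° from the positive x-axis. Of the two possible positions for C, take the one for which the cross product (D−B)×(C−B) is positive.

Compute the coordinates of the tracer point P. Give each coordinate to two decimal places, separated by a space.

-0.03 1.86

A=(0,0), D=(4.00,0)
B = A + 1.00·(cos184°, sin184°) = (-0.9976, -0.0698)
|BD| = 4.9981
circle(B,3.00) ∩ circle(D,7.00): a=-1.5025, h=2.5966
  candidates: C₊=(-2.5362,2.5056) cross=12.978; C₋=(-2.4637,-2.6871) cross=-12.978
  mode + wants cross > 0 → take C=(-2.5362,2.5056) (cross=12.978)
ex = (C−B)/|BC| = (-0.5129,0.8585); ey = (-0.8585,-0.5129)
P = B + 1.16·ex + -1.82·ey = (-0.0301,1.8595)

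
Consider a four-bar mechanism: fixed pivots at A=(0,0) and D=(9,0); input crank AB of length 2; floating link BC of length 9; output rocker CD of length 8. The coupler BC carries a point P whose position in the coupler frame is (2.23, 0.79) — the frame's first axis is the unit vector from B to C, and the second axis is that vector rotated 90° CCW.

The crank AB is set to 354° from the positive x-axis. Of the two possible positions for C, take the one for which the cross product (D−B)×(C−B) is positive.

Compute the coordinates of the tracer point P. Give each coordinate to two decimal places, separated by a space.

A=(0,0), D=(9.00,0)
B = A + 2.00·(cos354°, sin354°) = (1.9890, -0.2091)
|BD| = 7.0141
circle(B,9.00) ∩ circle(D,8.00): a=4.7189, h=7.6637
  candidates: C₊=(6.4774,7.5919) cross=53.754; C₋=(6.9343,-7.7287) cross=-53.754
  mode + wants cross > 0 → take C=(6.4774,7.5919) (cross=53.754)
ex = (C−B)/|BC| = (0.4987,0.8668); ey = (-0.8668,0.4987)
P = B + 2.23·ex + 0.79·ey = (2.4164,2.1178)

2.42 2.12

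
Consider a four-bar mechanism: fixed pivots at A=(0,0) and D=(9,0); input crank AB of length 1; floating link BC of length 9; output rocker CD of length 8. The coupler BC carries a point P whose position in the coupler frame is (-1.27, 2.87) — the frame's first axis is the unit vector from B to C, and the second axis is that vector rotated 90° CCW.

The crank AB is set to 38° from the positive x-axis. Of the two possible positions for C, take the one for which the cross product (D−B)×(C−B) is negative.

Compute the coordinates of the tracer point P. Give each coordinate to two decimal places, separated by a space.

2.61 3.17

A=(0,0), D=(9.00,0)
B = A + 1.00·(cos38°, sin38°) = (0.7880, 0.6157)
|BD| = 8.2350
circle(B,9.00) ∩ circle(D,8.00): a=5.1497, h=7.3811
  candidates: C₊=(6.4751,7.5911) cross=60.784; C₋=(5.3715,-7.1298) cross=-60.784
  mode - wants cross < 0 → take C=(5.3715,-7.1298) (cross=-60.784)
ex = (C−B)/|BC| = (0.5093,-0.8606); ey = (0.8606,0.5093)
P = B + -1.27·ex + 2.87·ey = (2.6112,3.1702)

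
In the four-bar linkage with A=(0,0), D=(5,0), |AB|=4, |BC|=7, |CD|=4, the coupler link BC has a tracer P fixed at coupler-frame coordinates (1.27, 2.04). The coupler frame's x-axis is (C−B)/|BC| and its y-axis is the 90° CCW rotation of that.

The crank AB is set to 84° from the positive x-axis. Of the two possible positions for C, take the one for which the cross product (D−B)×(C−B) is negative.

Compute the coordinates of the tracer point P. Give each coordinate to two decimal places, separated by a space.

A=(0,0), D=(5.00,0)
B = A + 4.00·(cos84°, sin84°) = (0.4181, 3.9781)
|BD| = 6.0679
circle(B,7.00) ∩ circle(D,4.00): a=5.7532, h=3.9876
  candidates: C₊=(7.3767,3.2174) cross=24.196; C₋=(2.1481,-2.8048) cross=-24.196
  mode - wants cross < 0 → take C=(2.1481,-2.8048) (cross=-24.196)
ex = (C−B)/|BC| = (0.2471,-0.9690); ey = (0.9690,0.2471)
P = B + 1.27·ex + 2.04·ey = (2.7087,3.2517)

2.71 3.25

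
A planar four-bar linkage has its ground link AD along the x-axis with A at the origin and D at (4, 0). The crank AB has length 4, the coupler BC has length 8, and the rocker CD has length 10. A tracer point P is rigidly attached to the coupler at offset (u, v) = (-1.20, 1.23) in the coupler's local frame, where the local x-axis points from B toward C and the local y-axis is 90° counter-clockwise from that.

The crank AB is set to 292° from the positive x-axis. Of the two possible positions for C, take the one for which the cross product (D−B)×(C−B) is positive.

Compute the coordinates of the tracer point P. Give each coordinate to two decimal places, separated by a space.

2.18 -5.29

A=(0,0), D=(4.00,0)
B = A + 4.00·(cos292°, sin292°) = (1.4984, -3.7087)
|BD| = 4.4735
circle(B,8.00) ∩ circle(D,10.00): a=-1.7869, h=7.7979
  candidates: C₊=(-5.9655,-0.8296) cross=34.884; C₋=(6.9640,-9.5507) cross=-34.884
  mode + wants cross > 0 → take C=(-5.9655,-0.8296) (cross=34.884)
ex = (C−B)/|BC| = (-0.9330,0.3599); ey = (-0.3599,-0.9330)
P = B + -1.20·ex + 1.23·ey = (2.1754,-5.2882)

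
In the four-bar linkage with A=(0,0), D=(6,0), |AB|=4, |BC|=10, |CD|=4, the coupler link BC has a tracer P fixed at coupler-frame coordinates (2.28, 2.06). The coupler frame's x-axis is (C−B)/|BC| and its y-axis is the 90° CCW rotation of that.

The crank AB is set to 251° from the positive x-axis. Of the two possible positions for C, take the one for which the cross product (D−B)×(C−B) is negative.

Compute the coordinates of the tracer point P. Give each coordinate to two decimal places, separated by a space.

0.81 -1.55

A=(0,0), D=(6.00,0)
B = A + 4.00·(cos251°, sin251°) = (-1.3023, -3.7821)
|BD| = 8.2236
circle(B,10.00) ∩ circle(D,4.00): a=9.2191, h=3.8741
  candidates: C₊=(5.1022,3.8979) cross=31.859; C₋=(8.6657,-2.9823) cross=-31.859
  mode - wants cross < 0 → take C=(8.6657,-2.9823) (cross=-31.859)
ex = (C−B)/|BC| = (0.9968,0.0800); ey = (-0.0800,0.9968)
P = B + 2.28·ex + 2.06·ey = (0.8057,-1.5463)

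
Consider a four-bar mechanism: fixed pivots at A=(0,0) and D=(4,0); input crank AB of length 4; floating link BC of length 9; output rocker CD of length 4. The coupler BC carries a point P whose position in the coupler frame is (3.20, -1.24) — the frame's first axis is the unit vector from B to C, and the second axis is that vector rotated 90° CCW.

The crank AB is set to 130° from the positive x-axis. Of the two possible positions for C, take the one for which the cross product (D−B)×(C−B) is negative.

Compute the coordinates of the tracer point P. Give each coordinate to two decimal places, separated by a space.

-1.51 -0.20

A=(0,0), D=(4.00,0)
B = A + 4.00·(cos130°, sin130°) = (-2.5712, 3.0642)
|BD| = 7.2505
circle(B,9.00) ∩ circle(D,4.00): a=8.1077, h=3.9071
  candidates: C₊=(6.4281,3.1787) cross=28.328; C₋=(3.1257,-3.9033) cross=-28.328
  mode - wants cross < 0 → take C=(3.1257,-3.9033) (cross=-28.328)
ex = (C−B)/|BC| = (0.6330,-0.7742); ey = (0.7742,0.6330)
P = B + 3.20·ex + -1.24·ey = (-1.5056,-0.1980)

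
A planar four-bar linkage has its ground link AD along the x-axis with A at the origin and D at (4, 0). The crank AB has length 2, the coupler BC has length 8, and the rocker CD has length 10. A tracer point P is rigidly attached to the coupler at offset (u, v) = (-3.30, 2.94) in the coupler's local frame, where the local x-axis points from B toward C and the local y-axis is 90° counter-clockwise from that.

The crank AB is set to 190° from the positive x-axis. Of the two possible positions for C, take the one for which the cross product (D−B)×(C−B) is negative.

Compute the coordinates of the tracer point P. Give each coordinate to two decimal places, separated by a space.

0.78 3.11

A=(0,0), D=(4.00,0)
B = A + 2.00·(cos190°, sin190°) = (-1.9696, -0.3473)
|BD| = 5.9797
circle(B,8.00) ∩ circle(D,10.00): a=-0.0203, h=8.0000
  candidates: C₊=(-2.4545,7.6380) cross=47.838; C₋=(-1.5253,-8.3349) cross=-47.838
  mode - wants cross < 0 → take C=(-1.5253,-8.3349) (cross=-47.838)
ex = (C−B)/|BC| = (0.0555,-0.9985); ey = (0.9985,0.0555)
P = B + -3.30·ex + 2.94·ey = (0.7826,3.1109)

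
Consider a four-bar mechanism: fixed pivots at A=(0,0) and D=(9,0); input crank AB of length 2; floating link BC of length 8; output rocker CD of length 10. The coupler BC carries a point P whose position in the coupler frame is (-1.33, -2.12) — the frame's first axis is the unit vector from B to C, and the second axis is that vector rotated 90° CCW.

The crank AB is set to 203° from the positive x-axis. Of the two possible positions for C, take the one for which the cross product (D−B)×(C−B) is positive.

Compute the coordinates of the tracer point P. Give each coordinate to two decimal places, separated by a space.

A=(0,0), D=(9.00,0)
B = A + 2.00·(cos203°, sin203°) = (-1.8410, -0.7815)
|BD| = 10.8691
circle(B,8.00) ∩ circle(D,10.00): a=3.7785, h=7.0514
  candidates: C₊=(1.4207,6.5234) cross=76.643; C₋=(2.4347,-7.5430) cross=-76.643
  mode + wants cross > 0 → take C=(1.4207,6.5234) (cross=76.643)
ex = (C−B)/|BC| = (0.4077,0.9131); ey = (-0.9131,0.4077)
P = B + -1.33·ex + -2.12·ey = (-0.4475,-2.8603)

-0.45 -2.86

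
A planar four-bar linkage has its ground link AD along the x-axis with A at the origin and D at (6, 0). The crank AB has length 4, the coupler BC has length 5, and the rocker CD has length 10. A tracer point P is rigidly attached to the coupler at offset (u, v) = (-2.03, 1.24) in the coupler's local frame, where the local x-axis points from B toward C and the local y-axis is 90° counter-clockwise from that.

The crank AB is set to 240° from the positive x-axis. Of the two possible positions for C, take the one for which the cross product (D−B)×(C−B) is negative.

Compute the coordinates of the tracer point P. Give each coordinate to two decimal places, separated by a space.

-1.70 -1.10

A=(0,0), D=(6.00,0)
B = A + 4.00·(cos240°, sin240°) = (-2.0000, -3.4641)
|BD| = 8.7178
circle(B,5.00) ∩ circle(D,10.00): a=0.0574, h=4.9997
  candidates: C₊=(-3.9340,1.1467) cross=43.586; C₋=(0.0393,-8.0293) cross=-43.586
  mode - wants cross < 0 → take C=(0.0393,-8.0293) (cross=-43.586)
ex = (C−B)/|BC| = (0.4079,-0.9130); ey = (0.9130,0.4079)
P = B + -2.03·ex + 1.24·ey = (-1.6958,-1.1049)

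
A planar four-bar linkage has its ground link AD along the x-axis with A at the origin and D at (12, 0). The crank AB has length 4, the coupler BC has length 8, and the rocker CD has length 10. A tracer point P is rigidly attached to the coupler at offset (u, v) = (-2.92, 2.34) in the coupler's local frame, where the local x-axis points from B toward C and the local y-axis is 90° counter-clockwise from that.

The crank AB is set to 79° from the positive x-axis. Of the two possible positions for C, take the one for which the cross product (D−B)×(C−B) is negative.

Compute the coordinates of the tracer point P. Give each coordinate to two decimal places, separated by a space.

2.30 7.34

A=(0,0), D=(12.00,0)
B = A + 4.00·(cos79°, sin79°) = (0.7632, 3.9265)
|BD| = 11.9030
circle(B,8.00) ∩ circle(D,10.00): a=4.4393, h=6.6553
  candidates: C₊=(7.1494,8.7448) cross=79.218; C₋=(2.7586,-3.8206) cross=-79.218
  mode - wants cross < 0 → take C=(2.7586,-3.8206) (cross=-79.218)
ex = (C−B)/|BC| = (0.2494,-0.9684); ey = (0.9684,0.2494)
P = B + -2.92·ex + 2.34·ey = (2.3010,7.3379)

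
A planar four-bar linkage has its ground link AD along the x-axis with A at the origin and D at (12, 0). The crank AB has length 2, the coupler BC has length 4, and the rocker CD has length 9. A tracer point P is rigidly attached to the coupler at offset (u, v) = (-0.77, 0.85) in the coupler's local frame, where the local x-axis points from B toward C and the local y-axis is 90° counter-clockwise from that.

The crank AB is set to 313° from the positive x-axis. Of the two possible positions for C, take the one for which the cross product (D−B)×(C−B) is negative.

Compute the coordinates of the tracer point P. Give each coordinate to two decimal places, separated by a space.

A=(0,0), D=(12.00,0)
B = A + 2.00·(cos313°, sin313°) = (1.3640, -1.4627)
|BD| = 10.7361
circle(B,4.00) ∩ circle(D,9.00): a=2.3409, h=3.2435
  candidates: C₊=(3.2412,2.0695) cross=34.822; C₋=(4.1250,-4.3570) cross=-34.822
  mode - wants cross < 0 → take C=(4.1250,-4.3570) (cross=-34.822)
ex = (C−B)/|BC| = (0.6902,-0.7236); ey = (0.7236,0.6902)
P = B + -0.77·ex + 0.85·ey = (1.4476,-0.3188)

1.45 -0.32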